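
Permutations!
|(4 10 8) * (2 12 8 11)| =6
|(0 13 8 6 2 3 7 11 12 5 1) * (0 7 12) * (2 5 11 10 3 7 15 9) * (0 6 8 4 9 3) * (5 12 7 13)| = |(0 5 1 15 3 7 10)(2 13 4 9)(6 12 11)| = 84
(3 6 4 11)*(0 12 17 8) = [12, 1, 2, 6, 11, 5, 4, 7, 0, 9, 10, 3, 17, 13, 14, 15, 16, 8] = (0 12 17 8)(3 6 4 11)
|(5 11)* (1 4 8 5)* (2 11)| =6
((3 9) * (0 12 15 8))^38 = ((0 12 15 8)(3 9))^38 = (0 15)(8 12)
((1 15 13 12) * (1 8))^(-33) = (1 13 8 15 12)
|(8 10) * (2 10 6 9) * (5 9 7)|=|(2 10 8 6 7 5 9)|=7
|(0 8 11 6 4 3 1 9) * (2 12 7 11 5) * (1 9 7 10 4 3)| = 13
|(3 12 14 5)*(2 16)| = |(2 16)(3 12 14 5)| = 4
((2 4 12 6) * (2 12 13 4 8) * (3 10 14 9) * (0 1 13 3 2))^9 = (0 8 2 9 14 10 3 4 13 1)(6 12)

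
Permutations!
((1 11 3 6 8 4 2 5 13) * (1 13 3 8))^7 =((13)(1 11 8 4 2 5 3 6))^7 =(13)(1 6 3 5 2 4 8 11)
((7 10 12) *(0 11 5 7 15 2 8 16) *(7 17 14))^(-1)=((0 11 5 17 14 7 10 12 15 2 8 16))^(-1)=(0 16 8 2 15 12 10 7 14 17 5 11)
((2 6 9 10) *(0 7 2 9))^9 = ((0 7 2 6)(9 10))^9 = (0 7 2 6)(9 10)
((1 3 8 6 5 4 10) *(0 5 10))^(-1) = (0 4 5)(1 10 6 8 3)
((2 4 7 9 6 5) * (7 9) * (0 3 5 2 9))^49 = ((0 3 5 9 6 2 4))^49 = (9)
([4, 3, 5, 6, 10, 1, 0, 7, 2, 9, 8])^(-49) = (0 5 4 1 10 3 8 6 2)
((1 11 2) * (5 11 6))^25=(11)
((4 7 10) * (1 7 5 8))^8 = (1 10 5)(4 8 7)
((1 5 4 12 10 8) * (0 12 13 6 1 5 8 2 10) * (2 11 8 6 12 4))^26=(0 13)(2 10 11 8 5)(4 12)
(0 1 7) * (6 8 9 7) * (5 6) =[1, 5, 2, 3, 4, 6, 8, 0, 9, 7] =(0 1 5 6 8 9 7)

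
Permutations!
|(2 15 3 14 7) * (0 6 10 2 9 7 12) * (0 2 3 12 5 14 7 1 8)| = |(0 6 10 3 7 9 1 8)(2 15 12)(5 14)| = 24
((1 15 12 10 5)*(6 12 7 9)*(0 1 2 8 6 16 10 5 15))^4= ((0 1)(2 8 6 12 5)(7 9 16 10 15))^4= (2 5 12 6 8)(7 15 10 16 9)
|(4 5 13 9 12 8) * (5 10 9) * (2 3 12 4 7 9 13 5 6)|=10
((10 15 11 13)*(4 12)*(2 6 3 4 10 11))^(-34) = ((2 6 3 4 12 10 15)(11 13))^(-34) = (2 6 3 4 12 10 15)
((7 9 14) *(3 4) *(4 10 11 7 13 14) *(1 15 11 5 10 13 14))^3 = (1 7 3 15 9 13 11 4)(5 10)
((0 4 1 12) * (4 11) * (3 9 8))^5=(12)(3 8 9)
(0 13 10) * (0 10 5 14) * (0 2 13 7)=[7, 1, 13, 3, 4, 14, 6, 0, 8, 9, 10, 11, 12, 5, 2]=(0 7)(2 13 5 14)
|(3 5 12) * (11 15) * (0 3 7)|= 10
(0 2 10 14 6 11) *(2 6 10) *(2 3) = (0 6 11)(2 3)(10 14) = [6, 1, 3, 2, 4, 5, 11, 7, 8, 9, 14, 0, 12, 13, 10]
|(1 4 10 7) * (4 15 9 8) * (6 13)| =14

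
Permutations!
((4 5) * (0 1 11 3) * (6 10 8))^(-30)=(0 11)(1 3)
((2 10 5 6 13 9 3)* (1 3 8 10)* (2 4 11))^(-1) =(1 2 11 4 3)(5 10 8 9 13 6)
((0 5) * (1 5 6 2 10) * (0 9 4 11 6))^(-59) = ((1 5 9 4 11 6 2 10))^(-59) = (1 6 9 10 11 5 2 4)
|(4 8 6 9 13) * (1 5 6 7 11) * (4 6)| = |(1 5 4 8 7 11)(6 9 13)| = 6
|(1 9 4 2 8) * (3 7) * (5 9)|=6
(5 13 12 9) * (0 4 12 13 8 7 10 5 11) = (13)(0 4 12 9 11)(5 8 7 10) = [4, 1, 2, 3, 12, 8, 6, 10, 7, 11, 5, 0, 9, 13]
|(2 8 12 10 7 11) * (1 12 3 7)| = 15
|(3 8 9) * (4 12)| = |(3 8 9)(4 12)| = 6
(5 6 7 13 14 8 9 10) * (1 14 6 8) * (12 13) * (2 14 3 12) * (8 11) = (1 3 12 13 6 7 2 14)(5 11 8 9 10) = [0, 3, 14, 12, 4, 11, 7, 2, 9, 10, 5, 8, 13, 6, 1]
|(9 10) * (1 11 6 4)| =4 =|(1 11 6 4)(9 10)|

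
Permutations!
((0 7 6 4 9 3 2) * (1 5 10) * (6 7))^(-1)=((0 6 4 9 3 2)(1 5 10))^(-1)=(0 2 3 9 4 6)(1 10 5)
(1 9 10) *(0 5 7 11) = (0 5 7 11)(1 9 10) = [5, 9, 2, 3, 4, 7, 6, 11, 8, 10, 1, 0]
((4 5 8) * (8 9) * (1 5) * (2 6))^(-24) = (1 5 9 8 4)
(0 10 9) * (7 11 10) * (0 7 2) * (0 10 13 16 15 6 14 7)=[2, 1, 10, 3, 4, 5, 14, 11, 8, 0, 9, 13, 12, 16, 7, 6, 15]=(0 2 10 9)(6 14 7 11 13 16 15)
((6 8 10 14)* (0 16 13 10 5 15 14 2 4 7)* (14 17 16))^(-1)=(0 7 4 2 10 13 16 17 15 5 8 6 14)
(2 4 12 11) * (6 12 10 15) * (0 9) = (0 9)(2 4 10 15 6 12 11) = [9, 1, 4, 3, 10, 5, 12, 7, 8, 0, 15, 2, 11, 13, 14, 6]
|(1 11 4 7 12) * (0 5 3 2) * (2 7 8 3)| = 21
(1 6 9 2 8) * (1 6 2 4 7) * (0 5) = (0 5)(1 2 8 6 9 4 7) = [5, 2, 8, 3, 7, 0, 9, 1, 6, 4]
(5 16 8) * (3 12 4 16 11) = [0, 1, 2, 12, 16, 11, 6, 7, 5, 9, 10, 3, 4, 13, 14, 15, 8] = (3 12 4 16 8 5 11)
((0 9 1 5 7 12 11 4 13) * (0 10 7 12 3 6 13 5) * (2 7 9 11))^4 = (0 12 6 1 5 3 9 4 7 10 11 2 13)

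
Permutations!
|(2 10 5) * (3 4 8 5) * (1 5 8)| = 6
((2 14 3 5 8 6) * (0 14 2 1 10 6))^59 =((0 14 3 5 8)(1 10 6))^59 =(0 8 5 3 14)(1 6 10)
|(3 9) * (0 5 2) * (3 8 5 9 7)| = 10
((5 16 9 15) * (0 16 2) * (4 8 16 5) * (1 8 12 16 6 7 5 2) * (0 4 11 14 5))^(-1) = (0 7 6 8 1 5 14 11 15 9 16 12 4 2)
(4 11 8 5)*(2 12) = (2 12)(4 11 8 5) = [0, 1, 12, 3, 11, 4, 6, 7, 5, 9, 10, 8, 2]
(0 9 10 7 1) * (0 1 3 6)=(0 9 10 7 3 6)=[9, 1, 2, 6, 4, 5, 0, 3, 8, 10, 7]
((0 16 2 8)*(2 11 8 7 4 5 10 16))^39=((0 2 7 4 5 10 16 11 8))^39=(0 4 16)(2 5 11)(7 10 8)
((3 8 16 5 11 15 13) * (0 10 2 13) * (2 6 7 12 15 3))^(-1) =((0 10 6 7 12 15)(2 13)(3 8 16 5 11))^(-1) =(0 15 12 7 6 10)(2 13)(3 11 5 16 8)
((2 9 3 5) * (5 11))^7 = (2 3 5 9 11)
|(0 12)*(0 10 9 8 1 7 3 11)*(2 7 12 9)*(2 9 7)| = |(0 7 3 11)(1 12 10 9 8)| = 20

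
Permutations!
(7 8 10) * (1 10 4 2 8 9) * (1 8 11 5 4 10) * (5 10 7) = (2 11 10 5 4)(7 9 8) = [0, 1, 11, 3, 2, 4, 6, 9, 7, 8, 5, 10]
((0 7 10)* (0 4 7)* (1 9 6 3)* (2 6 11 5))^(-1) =(1 3 6 2 5 11 9)(4 10 7)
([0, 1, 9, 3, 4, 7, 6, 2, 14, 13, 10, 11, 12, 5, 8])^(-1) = (2 7 5 13 9)(8 14)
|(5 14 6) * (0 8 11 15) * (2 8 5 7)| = 9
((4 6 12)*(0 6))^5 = (0 6 12 4)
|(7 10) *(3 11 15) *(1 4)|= 6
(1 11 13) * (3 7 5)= [0, 11, 2, 7, 4, 3, 6, 5, 8, 9, 10, 13, 12, 1]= (1 11 13)(3 7 5)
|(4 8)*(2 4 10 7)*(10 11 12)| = |(2 4 8 11 12 10 7)| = 7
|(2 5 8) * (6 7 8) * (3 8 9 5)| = 12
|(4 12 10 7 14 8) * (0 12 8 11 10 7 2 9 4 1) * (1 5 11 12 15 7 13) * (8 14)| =14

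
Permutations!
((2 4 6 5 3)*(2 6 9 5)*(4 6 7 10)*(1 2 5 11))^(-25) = (1 7)(2 10)(3 11)(4 6)(5 9)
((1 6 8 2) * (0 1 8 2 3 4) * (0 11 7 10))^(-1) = ((0 1 6 2 8 3 4 11 7 10))^(-1) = (0 10 7 11 4 3 8 2 6 1)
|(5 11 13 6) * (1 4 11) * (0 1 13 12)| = |(0 1 4 11 12)(5 13 6)| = 15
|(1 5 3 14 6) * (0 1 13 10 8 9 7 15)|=12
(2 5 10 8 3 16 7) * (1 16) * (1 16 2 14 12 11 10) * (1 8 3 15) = (1 2 5 8 15)(3 16 7 14 12 11 10) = [0, 2, 5, 16, 4, 8, 6, 14, 15, 9, 3, 10, 11, 13, 12, 1, 7]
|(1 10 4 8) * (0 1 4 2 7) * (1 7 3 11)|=|(0 7)(1 10 2 3 11)(4 8)|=10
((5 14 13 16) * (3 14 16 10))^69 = ((3 14 13 10)(5 16))^69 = (3 14 13 10)(5 16)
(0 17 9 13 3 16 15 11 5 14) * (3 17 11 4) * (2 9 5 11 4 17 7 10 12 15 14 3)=(0 4 2 9 13 7 10 12 15 17 5 3 16 14)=[4, 1, 9, 16, 2, 3, 6, 10, 8, 13, 12, 11, 15, 7, 0, 17, 14, 5]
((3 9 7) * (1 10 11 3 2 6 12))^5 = ((1 10 11 3 9 7 2 6 12))^5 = (1 7 10 2 11 6 3 12 9)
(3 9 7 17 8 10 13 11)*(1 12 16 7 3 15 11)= (1 12 16 7 17 8 10 13)(3 9)(11 15)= [0, 12, 2, 9, 4, 5, 6, 17, 10, 3, 13, 15, 16, 1, 14, 11, 7, 8]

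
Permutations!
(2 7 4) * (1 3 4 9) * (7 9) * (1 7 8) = (1 3 4 2 9 7 8) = [0, 3, 9, 4, 2, 5, 6, 8, 1, 7]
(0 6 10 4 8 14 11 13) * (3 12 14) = (0 6 10 4 8 3 12 14 11 13) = [6, 1, 2, 12, 8, 5, 10, 7, 3, 9, 4, 13, 14, 0, 11]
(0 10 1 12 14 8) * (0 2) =(0 10 1 12 14 8 2) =[10, 12, 0, 3, 4, 5, 6, 7, 2, 9, 1, 11, 14, 13, 8]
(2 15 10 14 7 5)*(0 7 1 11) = (0 7 5 2 15 10 14 1 11) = [7, 11, 15, 3, 4, 2, 6, 5, 8, 9, 14, 0, 12, 13, 1, 10]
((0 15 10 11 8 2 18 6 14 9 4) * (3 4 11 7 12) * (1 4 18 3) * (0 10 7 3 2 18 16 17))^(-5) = ((0 15 7 12 1 4 10 3 16 17)(6 14 9 11 8 18))^(-5) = (0 4)(1 17)(3 7)(6 14 9 11 8 18)(10 15)(12 16)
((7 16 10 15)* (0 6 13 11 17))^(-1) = (0 17 11 13 6)(7 15 10 16)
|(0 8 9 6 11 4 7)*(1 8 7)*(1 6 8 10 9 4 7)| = 9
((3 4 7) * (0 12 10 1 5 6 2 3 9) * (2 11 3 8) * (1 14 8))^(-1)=((0 12 10 14 8 2 1 5 6 11 3 4 7 9))^(-1)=(0 9 7 4 3 11 6 5 1 2 8 14 10 12)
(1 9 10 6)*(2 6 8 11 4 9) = (1 2 6)(4 9 10 8 11) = [0, 2, 6, 3, 9, 5, 1, 7, 11, 10, 8, 4]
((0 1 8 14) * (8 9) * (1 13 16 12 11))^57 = ((0 13 16 12 11 1 9 8 14))^57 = (0 12 9)(1 14 16)(8 13 11)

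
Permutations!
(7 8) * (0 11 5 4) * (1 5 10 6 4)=(0 11 10 6 4)(1 5)(7 8)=[11, 5, 2, 3, 0, 1, 4, 8, 7, 9, 6, 10]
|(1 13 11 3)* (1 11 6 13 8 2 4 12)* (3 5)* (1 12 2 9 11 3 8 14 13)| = |(1 14 13 6)(2 4)(5 8 9 11)| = 4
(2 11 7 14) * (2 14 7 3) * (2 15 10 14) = (2 11 3 15 10 14) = [0, 1, 11, 15, 4, 5, 6, 7, 8, 9, 14, 3, 12, 13, 2, 10]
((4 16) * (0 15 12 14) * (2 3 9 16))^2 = (0 12)(2 9 4 3 16)(14 15)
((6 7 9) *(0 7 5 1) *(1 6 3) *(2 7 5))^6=(0 3 7 6)(1 9 2 5)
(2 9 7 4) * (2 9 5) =(2 5)(4 9 7) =[0, 1, 5, 3, 9, 2, 6, 4, 8, 7]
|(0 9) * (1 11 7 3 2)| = |(0 9)(1 11 7 3 2)| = 10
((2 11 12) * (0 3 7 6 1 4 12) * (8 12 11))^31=(0 6 11 7 4 3 1)(2 8 12)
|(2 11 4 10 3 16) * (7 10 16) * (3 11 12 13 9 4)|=|(2 12 13 9 4 16)(3 7 10 11)|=12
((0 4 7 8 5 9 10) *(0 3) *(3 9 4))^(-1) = (0 3)(4 5 8 7)(9 10)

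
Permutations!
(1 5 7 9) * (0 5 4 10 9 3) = (0 5 7 3)(1 4 10 9) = [5, 4, 2, 0, 10, 7, 6, 3, 8, 1, 9]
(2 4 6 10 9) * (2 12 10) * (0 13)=(0 13)(2 4 6)(9 12 10)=[13, 1, 4, 3, 6, 5, 2, 7, 8, 12, 9, 11, 10, 0]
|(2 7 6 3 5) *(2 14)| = 6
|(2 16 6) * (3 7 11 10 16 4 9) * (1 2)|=|(1 2 4 9 3 7 11 10 16 6)|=10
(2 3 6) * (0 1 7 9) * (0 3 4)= (0 1 7 9 3 6 2 4)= [1, 7, 4, 6, 0, 5, 2, 9, 8, 3]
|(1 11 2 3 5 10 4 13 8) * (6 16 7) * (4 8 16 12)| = |(1 11 2 3 5 10 8)(4 13 16 7 6 12)| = 42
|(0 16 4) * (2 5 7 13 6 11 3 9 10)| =|(0 16 4)(2 5 7 13 6 11 3 9 10)| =9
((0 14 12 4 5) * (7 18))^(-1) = ((0 14 12 4 5)(7 18))^(-1) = (0 5 4 12 14)(7 18)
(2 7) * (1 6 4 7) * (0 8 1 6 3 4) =(0 8 1 3 4 7 2 6) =[8, 3, 6, 4, 7, 5, 0, 2, 1]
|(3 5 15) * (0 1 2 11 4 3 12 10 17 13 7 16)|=14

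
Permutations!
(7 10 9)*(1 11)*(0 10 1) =(0 10 9 7 1 11) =[10, 11, 2, 3, 4, 5, 6, 1, 8, 7, 9, 0]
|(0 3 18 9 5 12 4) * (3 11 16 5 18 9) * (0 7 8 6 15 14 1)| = |(0 11 16 5 12 4 7 8 6 15 14 1)(3 9 18)| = 12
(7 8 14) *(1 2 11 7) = (1 2 11 7 8 14) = [0, 2, 11, 3, 4, 5, 6, 8, 14, 9, 10, 7, 12, 13, 1]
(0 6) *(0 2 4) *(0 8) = (0 6 2 4 8) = [6, 1, 4, 3, 8, 5, 2, 7, 0]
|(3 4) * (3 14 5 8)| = 5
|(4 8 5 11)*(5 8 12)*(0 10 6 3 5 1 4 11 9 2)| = 21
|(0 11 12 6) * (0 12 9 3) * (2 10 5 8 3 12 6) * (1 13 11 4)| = 12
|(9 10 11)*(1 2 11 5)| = 6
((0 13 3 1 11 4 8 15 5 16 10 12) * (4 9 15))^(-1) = ((0 13 3 1 11 9 15 5 16 10 12)(4 8))^(-1) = (0 12 10 16 5 15 9 11 1 3 13)(4 8)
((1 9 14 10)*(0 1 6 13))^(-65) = (0 6 14 1 13 10 9)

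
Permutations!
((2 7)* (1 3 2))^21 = ((1 3 2 7))^21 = (1 3 2 7)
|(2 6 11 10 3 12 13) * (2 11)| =10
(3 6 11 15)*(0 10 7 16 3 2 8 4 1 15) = (0 10 7 16 3 6 11)(1 15 2 8 4) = [10, 15, 8, 6, 1, 5, 11, 16, 4, 9, 7, 0, 12, 13, 14, 2, 3]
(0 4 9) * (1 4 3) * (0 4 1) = (0 3)(4 9) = [3, 1, 2, 0, 9, 5, 6, 7, 8, 4]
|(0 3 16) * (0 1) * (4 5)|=|(0 3 16 1)(4 5)|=4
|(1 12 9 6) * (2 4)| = 4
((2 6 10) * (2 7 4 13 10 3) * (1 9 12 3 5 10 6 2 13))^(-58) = ((1 9 12 3 13 6 5 10 7 4))^(-58) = (1 12 13 5 7)(3 6 10 4 9)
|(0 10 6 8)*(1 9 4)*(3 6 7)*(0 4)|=|(0 10 7 3 6 8 4 1 9)|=9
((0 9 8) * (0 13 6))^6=(0 9 8 13 6)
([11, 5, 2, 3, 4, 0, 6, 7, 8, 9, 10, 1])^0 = (11)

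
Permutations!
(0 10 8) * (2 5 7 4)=(0 10 8)(2 5 7 4)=[10, 1, 5, 3, 2, 7, 6, 4, 0, 9, 8]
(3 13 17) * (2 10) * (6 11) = (2 10)(3 13 17)(6 11) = [0, 1, 10, 13, 4, 5, 11, 7, 8, 9, 2, 6, 12, 17, 14, 15, 16, 3]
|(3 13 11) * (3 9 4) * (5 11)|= |(3 13 5 11 9 4)|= 6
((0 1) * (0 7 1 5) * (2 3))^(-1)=(0 5)(1 7)(2 3)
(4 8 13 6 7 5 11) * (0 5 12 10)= [5, 1, 2, 3, 8, 11, 7, 12, 13, 9, 0, 4, 10, 6]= (0 5 11 4 8 13 6 7 12 10)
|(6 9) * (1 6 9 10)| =3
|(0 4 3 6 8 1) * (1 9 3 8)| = 7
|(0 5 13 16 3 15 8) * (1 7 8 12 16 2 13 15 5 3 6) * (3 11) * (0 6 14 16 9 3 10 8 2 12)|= 14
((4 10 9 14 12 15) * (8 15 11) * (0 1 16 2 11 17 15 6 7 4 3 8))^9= ((0 1 16 2 11)(3 8 6 7 4 10 9 14 12 17 15))^9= (0 11 2 16 1)(3 17 14 10 7 8 15 12 9 4 6)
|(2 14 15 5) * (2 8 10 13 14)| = 6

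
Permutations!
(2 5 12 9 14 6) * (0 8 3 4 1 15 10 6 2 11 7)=[8, 15, 5, 4, 1, 12, 11, 0, 3, 14, 6, 7, 9, 13, 2, 10]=(0 8 3 4 1 15 10 6 11 7)(2 5 12 9 14)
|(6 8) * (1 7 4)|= 6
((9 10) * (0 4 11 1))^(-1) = (0 1 11 4)(9 10)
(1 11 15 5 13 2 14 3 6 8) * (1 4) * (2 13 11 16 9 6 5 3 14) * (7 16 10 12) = (1 10 12 7 16 9 6 8 4)(3 5 11 15) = [0, 10, 2, 5, 1, 11, 8, 16, 4, 6, 12, 15, 7, 13, 14, 3, 9]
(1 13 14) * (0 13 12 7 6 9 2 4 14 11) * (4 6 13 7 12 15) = (0 7 13 11)(1 15 4 14)(2 6 9) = [7, 15, 6, 3, 14, 5, 9, 13, 8, 2, 10, 0, 12, 11, 1, 4]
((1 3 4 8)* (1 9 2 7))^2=(1 4 9 7 3 8 2)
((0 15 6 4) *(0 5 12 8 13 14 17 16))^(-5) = ((0 15 6 4 5 12 8 13 14 17 16))^(-5) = (0 8 15 13 6 14 4 17 5 16 12)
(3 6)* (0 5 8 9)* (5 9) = (0 9)(3 6)(5 8) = [9, 1, 2, 6, 4, 8, 3, 7, 5, 0]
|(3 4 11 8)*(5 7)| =4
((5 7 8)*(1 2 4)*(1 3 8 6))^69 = ((1 2 4 3 8 5 7 6))^69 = (1 5 4 6 8 2 7 3)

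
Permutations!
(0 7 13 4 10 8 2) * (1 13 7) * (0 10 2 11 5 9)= (0 1 13 4 2 10 8 11 5 9)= [1, 13, 10, 3, 2, 9, 6, 7, 11, 0, 8, 5, 12, 4]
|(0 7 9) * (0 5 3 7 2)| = 4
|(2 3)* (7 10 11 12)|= |(2 3)(7 10 11 12)|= 4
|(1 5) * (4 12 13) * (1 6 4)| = |(1 5 6 4 12 13)| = 6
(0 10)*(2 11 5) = (0 10)(2 11 5) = [10, 1, 11, 3, 4, 2, 6, 7, 8, 9, 0, 5]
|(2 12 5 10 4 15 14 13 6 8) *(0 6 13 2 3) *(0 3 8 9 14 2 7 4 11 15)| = 6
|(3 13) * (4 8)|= |(3 13)(4 8)|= 2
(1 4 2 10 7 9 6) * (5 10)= (1 4 2 5 10 7 9 6)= [0, 4, 5, 3, 2, 10, 1, 9, 8, 6, 7]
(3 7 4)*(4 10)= (3 7 10 4)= [0, 1, 2, 7, 3, 5, 6, 10, 8, 9, 4]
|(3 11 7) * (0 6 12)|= 3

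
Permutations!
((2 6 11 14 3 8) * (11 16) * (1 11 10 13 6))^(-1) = ((1 11 14 3 8 2)(6 16 10 13))^(-1) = (1 2 8 3 14 11)(6 13 10 16)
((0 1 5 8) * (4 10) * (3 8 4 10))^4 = (10)(0 3 5)(1 8 4)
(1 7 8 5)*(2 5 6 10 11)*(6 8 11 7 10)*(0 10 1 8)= (0 10 7 11 2 5 8)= [10, 1, 5, 3, 4, 8, 6, 11, 0, 9, 7, 2]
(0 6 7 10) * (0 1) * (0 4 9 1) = (0 6 7 10)(1 4 9) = [6, 4, 2, 3, 9, 5, 7, 10, 8, 1, 0]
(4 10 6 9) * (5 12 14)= (4 10 6 9)(5 12 14)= [0, 1, 2, 3, 10, 12, 9, 7, 8, 4, 6, 11, 14, 13, 5]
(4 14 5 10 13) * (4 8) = [0, 1, 2, 3, 14, 10, 6, 7, 4, 9, 13, 11, 12, 8, 5] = (4 14 5 10 13 8)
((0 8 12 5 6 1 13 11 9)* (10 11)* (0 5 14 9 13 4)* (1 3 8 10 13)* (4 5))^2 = ((0 10 11 1 5 6 3 8 12 14 9 4))^2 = (0 11 5 3 12 9)(1 6 8 14 4 10)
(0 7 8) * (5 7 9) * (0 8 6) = (0 9 5 7 6) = [9, 1, 2, 3, 4, 7, 0, 6, 8, 5]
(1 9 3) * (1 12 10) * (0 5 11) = [5, 9, 2, 12, 4, 11, 6, 7, 8, 3, 1, 0, 10] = (0 5 11)(1 9 3 12 10)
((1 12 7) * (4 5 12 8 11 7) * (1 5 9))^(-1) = (1 9 4 12 5 7 11 8)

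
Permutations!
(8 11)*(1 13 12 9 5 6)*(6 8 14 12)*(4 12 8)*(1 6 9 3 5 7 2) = (1 13 9 7 2)(3 5 4 12)(8 11 14) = [0, 13, 1, 5, 12, 4, 6, 2, 11, 7, 10, 14, 3, 9, 8]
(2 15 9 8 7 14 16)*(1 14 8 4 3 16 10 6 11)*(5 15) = (1 14 10 6 11)(2 5 15 9 4 3 16)(7 8) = [0, 14, 5, 16, 3, 15, 11, 8, 7, 4, 6, 1, 12, 13, 10, 9, 2]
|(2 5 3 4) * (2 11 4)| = |(2 5 3)(4 11)| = 6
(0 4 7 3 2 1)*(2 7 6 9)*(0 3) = [4, 3, 1, 7, 6, 5, 9, 0, 8, 2] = (0 4 6 9 2 1 3 7)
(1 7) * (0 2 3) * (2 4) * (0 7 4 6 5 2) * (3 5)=(0 6 3 7 1 4)(2 5)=[6, 4, 5, 7, 0, 2, 3, 1]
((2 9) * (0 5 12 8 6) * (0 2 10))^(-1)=((0 5 12 8 6 2 9 10))^(-1)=(0 10 9 2 6 8 12 5)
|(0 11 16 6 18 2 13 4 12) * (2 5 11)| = 5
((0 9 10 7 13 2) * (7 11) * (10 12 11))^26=((0 9 12 11 7 13 2))^26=(0 13 11 9 2 7 12)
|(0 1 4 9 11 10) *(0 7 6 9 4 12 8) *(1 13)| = |(0 13 1 12 8)(6 9 11 10 7)| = 5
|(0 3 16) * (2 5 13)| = 3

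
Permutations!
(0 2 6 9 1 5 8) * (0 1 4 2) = [0, 5, 6, 3, 2, 8, 9, 7, 1, 4] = (1 5 8)(2 6 9 4)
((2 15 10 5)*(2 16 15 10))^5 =(16)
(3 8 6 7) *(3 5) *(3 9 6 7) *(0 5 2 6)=(0 5 9)(2 6 3 8 7)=[5, 1, 6, 8, 4, 9, 3, 2, 7, 0]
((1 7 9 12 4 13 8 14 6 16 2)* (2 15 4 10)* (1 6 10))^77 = ((1 7 9 12)(2 6 16 15 4 13 8 14 10))^77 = (1 7 9 12)(2 13 6 8 16 14 15 10 4)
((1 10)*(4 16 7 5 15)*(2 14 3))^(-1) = (1 10)(2 3 14)(4 15 5 7 16)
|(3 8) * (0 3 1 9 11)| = |(0 3 8 1 9 11)| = 6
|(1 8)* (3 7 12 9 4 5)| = |(1 8)(3 7 12 9 4 5)| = 6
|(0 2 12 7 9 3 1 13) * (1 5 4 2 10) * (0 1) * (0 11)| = |(0 10 11)(1 13)(2 12 7 9 3 5 4)| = 42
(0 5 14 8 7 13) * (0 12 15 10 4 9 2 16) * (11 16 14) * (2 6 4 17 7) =(0 5 11 16)(2 14 8)(4 9 6)(7 13 12 15 10 17) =[5, 1, 14, 3, 9, 11, 4, 13, 2, 6, 17, 16, 15, 12, 8, 10, 0, 7]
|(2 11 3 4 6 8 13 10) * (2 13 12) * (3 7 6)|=6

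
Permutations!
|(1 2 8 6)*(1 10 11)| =6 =|(1 2 8 6 10 11)|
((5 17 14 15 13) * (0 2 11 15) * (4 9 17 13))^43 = (0 15 17 2 4 14 11 9)(5 13)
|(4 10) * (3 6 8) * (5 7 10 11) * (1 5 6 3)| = 8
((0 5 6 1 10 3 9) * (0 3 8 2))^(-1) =(0 2 8 10 1 6 5)(3 9)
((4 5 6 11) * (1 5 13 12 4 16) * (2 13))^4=(1 16 11 6 5)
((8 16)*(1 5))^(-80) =((1 5)(8 16))^(-80) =(16)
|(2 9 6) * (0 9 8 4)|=6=|(0 9 6 2 8 4)|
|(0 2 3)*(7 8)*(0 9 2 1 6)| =|(0 1 6)(2 3 9)(7 8)| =6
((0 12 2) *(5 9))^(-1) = ((0 12 2)(5 9))^(-1) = (0 2 12)(5 9)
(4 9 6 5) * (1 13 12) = (1 13 12)(4 9 6 5) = [0, 13, 2, 3, 9, 4, 5, 7, 8, 6, 10, 11, 1, 12]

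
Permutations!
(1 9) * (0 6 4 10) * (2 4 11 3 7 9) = (0 6 11 3 7 9 1 2 4 10) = [6, 2, 4, 7, 10, 5, 11, 9, 8, 1, 0, 3]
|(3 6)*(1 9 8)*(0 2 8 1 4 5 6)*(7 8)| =|(0 2 7 8 4 5 6 3)(1 9)| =8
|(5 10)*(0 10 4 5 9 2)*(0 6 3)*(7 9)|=|(0 10 7 9 2 6 3)(4 5)|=14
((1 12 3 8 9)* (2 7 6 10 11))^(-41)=(1 9 8 3 12)(2 11 10 6 7)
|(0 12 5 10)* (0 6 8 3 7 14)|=9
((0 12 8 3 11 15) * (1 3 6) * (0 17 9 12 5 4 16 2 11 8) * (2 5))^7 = (17)(1 6 8 3)(4 16 5)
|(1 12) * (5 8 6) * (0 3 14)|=6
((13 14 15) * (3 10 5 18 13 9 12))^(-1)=(3 12 9 15 14 13 18 5 10)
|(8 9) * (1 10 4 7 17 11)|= |(1 10 4 7 17 11)(8 9)|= 6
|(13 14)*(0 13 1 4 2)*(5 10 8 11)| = 12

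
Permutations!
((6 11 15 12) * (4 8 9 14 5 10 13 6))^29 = (4 6 14 12 13 9 15 10 8 11 5) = ((4 8 9 14 5 10 13 6 11 15 12))^29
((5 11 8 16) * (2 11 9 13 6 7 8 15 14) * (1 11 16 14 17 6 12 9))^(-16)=(1 8 11 14 15 2 17 16 6 5 7)(9 12 13)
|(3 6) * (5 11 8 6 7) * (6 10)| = 7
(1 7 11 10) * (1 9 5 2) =[0, 7, 1, 3, 4, 2, 6, 11, 8, 5, 9, 10] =(1 7 11 10 9 5 2)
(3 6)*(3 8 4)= [0, 1, 2, 6, 3, 5, 8, 7, 4]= (3 6 8 4)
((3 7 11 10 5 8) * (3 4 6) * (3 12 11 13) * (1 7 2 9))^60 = (13)(4 10 6 5 12 8 11)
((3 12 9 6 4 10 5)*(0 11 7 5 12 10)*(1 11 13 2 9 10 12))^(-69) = ((0 13 2 9 6 4)(1 11 7 5 3 12 10))^(-69) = (0 9)(1 11 7 5 3 12 10)(2 4)(6 13)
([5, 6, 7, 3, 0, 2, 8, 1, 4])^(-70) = [2, 8, 1, 3, 5, 7, 4, 6, 0]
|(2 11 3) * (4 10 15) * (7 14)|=|(2 11 3)(4 10 15)(7 14)|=6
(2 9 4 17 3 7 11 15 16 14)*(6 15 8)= (2 9 4 17 3 7 11 8 6 15 16 14)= [0, 1, 9, 7, 17, 5, 15, 11, 6, 4, 10, 8, 12, 13, 2, 16, 14, 3]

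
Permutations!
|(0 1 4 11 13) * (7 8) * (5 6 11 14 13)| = 30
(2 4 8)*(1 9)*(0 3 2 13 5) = (0 3 2 4 8 13 5)(1 9) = [3, 9, 4, 2, 8, 0, 6, 7, 13, 1, 10, 11, 12, 5]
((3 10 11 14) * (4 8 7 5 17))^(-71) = (3 10 11 14)(4 17 5 7 8)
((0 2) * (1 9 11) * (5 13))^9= (0 2)(5 13)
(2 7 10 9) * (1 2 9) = [0, 2, 7, 3, 4, 5, 6, 10, 8, 9, 1] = (1 2 7 10)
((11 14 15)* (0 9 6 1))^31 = (0 1 6 9)(11 14 15)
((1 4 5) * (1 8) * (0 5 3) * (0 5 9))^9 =(0 9)(1 8 5 3 4)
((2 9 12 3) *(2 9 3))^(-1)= ((2 3 9 12))^(-1)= (2 12 9 3)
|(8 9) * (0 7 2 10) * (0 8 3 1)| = |(0 7 2 10 8 9 3 1)| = 8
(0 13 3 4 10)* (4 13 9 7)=(0 9 7 4 10)(3 13)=[9, 1, 2, 13, 10, 5, 6, 4, 8, 7, 0, 11, 12, 3]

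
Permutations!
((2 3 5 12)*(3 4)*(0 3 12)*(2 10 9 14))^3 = (2 10)(4 9)(12 14)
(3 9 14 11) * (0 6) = [6, 1, 2, 9, 4, 5, 0, 7, 8, 14, 10, 3, 12, 13, 11] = (0 6)(3 9 14 11)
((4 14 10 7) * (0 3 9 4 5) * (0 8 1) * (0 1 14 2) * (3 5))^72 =((0 5 8 14 10 7 3 9 4 2))^72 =(0 8 10 3 4)(2 5 14 7 9)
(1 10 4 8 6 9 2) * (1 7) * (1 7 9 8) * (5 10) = [0, 5, 9, 3, 1, 10, 8, 7, 6, 2, 4] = (1 5 10 4)(2 9)(6 8)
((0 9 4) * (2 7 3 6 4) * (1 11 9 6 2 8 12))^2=(0 4 6)(1 9 12 11 8)(2 3 7)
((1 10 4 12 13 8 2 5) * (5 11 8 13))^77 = ((13)(1 10 4 12 5)(2 11 8))^77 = (13)(1 4 5 10 12)(2 8 11)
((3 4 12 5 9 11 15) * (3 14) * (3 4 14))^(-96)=(15)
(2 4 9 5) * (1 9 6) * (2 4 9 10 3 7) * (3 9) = (1 10 9 5 4 6)(2 3 7) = [0, 10, 3, 7, 6, 4, 1, 2, 8, 5, 9]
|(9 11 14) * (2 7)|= 6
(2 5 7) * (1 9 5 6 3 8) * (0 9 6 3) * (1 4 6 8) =[9, 8, 3, 1, 6, 7, 0, 2, 4, 5] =(0 9 5 7 2 3 1 8 4 6)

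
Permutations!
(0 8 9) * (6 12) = [8, 1, 2, 3, 4, 5, 12, 7, 9, 0, 10, 11, 6] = (0 8 9)(6 12)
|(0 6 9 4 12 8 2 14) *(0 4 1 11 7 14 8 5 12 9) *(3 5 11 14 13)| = |(0 6)(1 14 4 9)(2 8)(3 5 12 11 7 13)| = 12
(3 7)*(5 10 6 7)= [0, 1, 2, 5, 4, 10, 7, 3, 8, 9, 6]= (3 5 10 6 7)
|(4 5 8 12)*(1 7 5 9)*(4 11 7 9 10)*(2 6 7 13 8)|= |(1 9)(2 6 7 5)(4 10)(8 12 11 13)|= 4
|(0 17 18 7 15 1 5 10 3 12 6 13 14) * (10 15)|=30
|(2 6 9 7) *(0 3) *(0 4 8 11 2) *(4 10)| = 10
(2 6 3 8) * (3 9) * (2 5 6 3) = (2 3 8 5 6 9) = [0, 1, 3, 8, 4, 6, 9, 7, 5, 2]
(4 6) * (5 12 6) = (4 5 12 6) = [0, 1, 2, 3, 5, 12, 4, 7, 8, 9, 10, 11, 6]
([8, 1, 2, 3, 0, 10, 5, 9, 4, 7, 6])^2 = (0 4 8)(5 6 10)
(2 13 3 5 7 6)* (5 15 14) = (2 13 3 15 14 5 7 6) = [0, 1, 13, 15, 4, 7, 2, 6, 8, 9, 10, 11, 12, 3, 5, 14]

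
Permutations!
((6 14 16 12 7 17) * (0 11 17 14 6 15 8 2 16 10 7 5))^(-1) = (0 5 12 16 2 8 15 17 11)(7 10 14)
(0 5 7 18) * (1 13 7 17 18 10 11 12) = (0 5 17 18)(1 13 7 10 11 12) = [5, 13, 2, 3, 4, 17, 6, 10, 8, 9, 11, 12, 1, 7, 14, 15, 16, 18, 0]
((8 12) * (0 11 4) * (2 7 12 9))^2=(0 4 11)(2 12 9 7 8)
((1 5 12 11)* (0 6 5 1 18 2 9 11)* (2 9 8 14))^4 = ((0 6 5 12)(2 8 14)(9 11 18))^4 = (2 8 14)(9 11 18)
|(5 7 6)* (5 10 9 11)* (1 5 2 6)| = 15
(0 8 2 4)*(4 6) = (0 8 2 6 4) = [8, 1, 6, 3, 0, 5, 4, 7, 2]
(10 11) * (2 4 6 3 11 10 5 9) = (2 4 6 3 11 5 9) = [0, 1, 4, 11, 6, 9, 3, 7, 8, 2, 10, 5]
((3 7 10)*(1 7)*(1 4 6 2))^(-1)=((1 7 10 3 4 6 2))^(-1)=(1 2 6 4 3 10 7)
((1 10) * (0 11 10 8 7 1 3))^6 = (0 10)(3 11)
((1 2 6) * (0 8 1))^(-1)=((0 8 1 2 6))^(-1)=(0 6 2 1 8)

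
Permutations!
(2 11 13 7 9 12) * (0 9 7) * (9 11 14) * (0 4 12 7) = [11, 1, 14, 3, 12, 5, 6, 0, 8, 7, 10, 13, 2, 4, 9] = (0 11 13 4 12 2 14 9 7)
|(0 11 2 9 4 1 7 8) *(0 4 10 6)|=|(0 11 2 9 10 6)(1 7 8 4)|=12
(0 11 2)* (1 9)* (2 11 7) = (11)(0 7 2)(1 9) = [7, 9, 0, 3, 4, 5, 6, 2, 8, 1, 10, 11]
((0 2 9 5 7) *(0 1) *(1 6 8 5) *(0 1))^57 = ((0 2 9)(5 7 6 8))^57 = (9)(5 7 6 8)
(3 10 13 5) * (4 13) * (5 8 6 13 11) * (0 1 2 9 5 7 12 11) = (0 1 2 9 5 3 10 4)(6 13 8)(7 12 11) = [1, 2, 9, 10, 0, 3, 13, 12, 6, 5, 4, 7, 11, 8]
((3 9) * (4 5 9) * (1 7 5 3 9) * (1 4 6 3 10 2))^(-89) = ((1 7 5 4 10 2)(3 6))^(-89) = (1 7 5 4 10 2)(3 6)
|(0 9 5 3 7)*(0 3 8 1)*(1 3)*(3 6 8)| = |(0 9 5 3 7 1)(6 8)| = 6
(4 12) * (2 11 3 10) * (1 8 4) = [0, 8, 11, 10, 12, 5, 6, 7, 4, 9, 2, 3, 1] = (1 8 4 12)(2 11 3 10)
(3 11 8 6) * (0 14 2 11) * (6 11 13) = (0 14 2 13 6 3)(8 11) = [14, 1, 13, 0, 4, 5, 3, 7, 11, 9, 10, 8, 12, 6, 2]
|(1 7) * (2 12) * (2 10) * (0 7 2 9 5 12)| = |(0 7 1 2)(5 12 10 9)| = 4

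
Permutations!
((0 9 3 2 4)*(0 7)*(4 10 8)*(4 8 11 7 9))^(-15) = ((0 4 9 3 2 10 11 7))^(-15) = (0 4 9 3 2 10 11 7)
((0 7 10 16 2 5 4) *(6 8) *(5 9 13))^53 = ((0 7 10 16 2 9 13 5 4)(6 8))^53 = (0 4 5 13 9 2 16 10 7)(6 8)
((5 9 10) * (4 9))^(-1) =((4 9 10 5))^(-1) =(4 5 10 9)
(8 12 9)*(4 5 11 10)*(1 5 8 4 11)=[0, 5, 2, 3, 8, 1, 6, 7, 12, 4, 11, 10, 9]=(1 5)(4 8 12 9)(10 11)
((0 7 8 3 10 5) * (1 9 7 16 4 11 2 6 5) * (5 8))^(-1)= (0 5 7 9 1 10 3 8 6 2 11 4 16)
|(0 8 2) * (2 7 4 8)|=6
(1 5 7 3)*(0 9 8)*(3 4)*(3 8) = (0 9 3 1 5 7 4 8) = [9, 5, 2, 1, 8, 7, 6, 4, 0, 3]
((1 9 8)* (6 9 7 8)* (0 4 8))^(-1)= ((0 4 8 1 7)(6 9))^(-1)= (0 7 1 8 4)(6 9)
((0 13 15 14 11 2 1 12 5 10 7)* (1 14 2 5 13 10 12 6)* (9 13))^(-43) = ((0 10 7)(1 6)(2 14 11 5 12 9 13 15))^(-43) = (0 7 10)(1 6)(2 9 11 15 12 14 13 5)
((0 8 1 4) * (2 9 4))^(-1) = (0 4 9 2 1 8)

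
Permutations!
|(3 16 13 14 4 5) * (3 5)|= 5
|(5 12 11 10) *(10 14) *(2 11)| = |(2 11 14 10 5 12)| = 6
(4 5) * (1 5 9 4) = [0, 5, 2, 3, 9, 1, 6, 7, 8, 4] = (1 5)(4 9)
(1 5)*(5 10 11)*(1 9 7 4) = (1 10 11 5 9 7 4) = [0, 10, 2, 3, 1, 9, 6, 4, 8, 7, 11, 5]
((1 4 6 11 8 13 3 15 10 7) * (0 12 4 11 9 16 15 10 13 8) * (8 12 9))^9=((0 9 16 15 13 3 10 7 1 11)(4 6 8 12))^9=(0 11 1 7 10 3 13 15 16 9)(4 6 8 12)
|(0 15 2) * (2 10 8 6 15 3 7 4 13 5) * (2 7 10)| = |(0 3 10 8 6 15 2)(4 13 5 7)| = 28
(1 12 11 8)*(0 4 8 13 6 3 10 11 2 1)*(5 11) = [4, 12, 1, 10, 8, 11, 3, 7, 0, 9, 5, 13, 2, 6] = (0 4 8)(1 12 2)(3 10 5 11 13 6)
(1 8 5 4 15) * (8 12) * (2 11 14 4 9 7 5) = [0, 12, 11, 3, 15, 9, 6, 5, 2, 7, 10, 14, 8, 13, 4, 1] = (1 12 8 2 11 14 4 15)(5 9 7)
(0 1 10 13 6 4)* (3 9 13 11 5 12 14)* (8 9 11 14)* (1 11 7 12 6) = (0 11 5 6 4)(1 10 14 3 7 12 8 9 13) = [11, 10, 2, 7, 0, 6, 4, 12, 9, 13, 14, 5, 8, 1, 3]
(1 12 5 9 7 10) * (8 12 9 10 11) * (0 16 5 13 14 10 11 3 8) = (0 16 5 11)(1 9 7 3 8 12 13 14 10) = [16, 9, 2, 8, 4, 11, 6, 3, 12, 7, 1, 0, 13, 14, 10, 15, 5]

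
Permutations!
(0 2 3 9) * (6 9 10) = (0 2 3 10 6 9) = [2, 1, 3, 10, 4, 5, 9, 7, 8, 0, 6]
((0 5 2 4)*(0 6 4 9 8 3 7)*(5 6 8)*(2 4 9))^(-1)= ((0 6 9 5 4 8 3 7))^(-1)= (0 7 3 8 4 5 9 6)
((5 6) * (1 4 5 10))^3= (1 6 4 10 5)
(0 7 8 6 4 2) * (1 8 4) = (0 7 4 2)(1 8 6) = [7, 8, 0, 3, 2, 5, 1, 4, 6]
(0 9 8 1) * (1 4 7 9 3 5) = [3, 0, 2, 5, 7, 1, 6, 9, 4, 8] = (0 3 5 1)(4 7 9 8)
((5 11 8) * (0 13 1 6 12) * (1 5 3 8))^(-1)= (0 12 6 1 11 5 13)(3 8)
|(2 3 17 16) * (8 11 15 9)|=|(2 3 17 16)(8 11 15 9)|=4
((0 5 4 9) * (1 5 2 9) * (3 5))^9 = (9)(1 3 5 4) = ((0 2 9)(1 3 5 4))^9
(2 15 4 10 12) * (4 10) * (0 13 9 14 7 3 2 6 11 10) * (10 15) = (0 13 9 14 7 3 2 10 12 6 11 15) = [13, 1, 10, 2, 4, 5, 11, 3, 8, 14, 12, 15, 6, 9, 7, 0]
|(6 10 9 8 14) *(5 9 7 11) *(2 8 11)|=6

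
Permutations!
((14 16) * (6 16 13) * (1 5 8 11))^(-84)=(16)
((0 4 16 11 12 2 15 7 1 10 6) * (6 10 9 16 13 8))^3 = (0 8 4 6 13)(1 11 15 9 12 7 16 2)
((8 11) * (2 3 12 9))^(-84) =(12)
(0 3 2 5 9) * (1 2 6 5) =(0 3 6 5 9)(1 2) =[3, 2, 1, 6, 4, 9, 5, 7, 8, 0]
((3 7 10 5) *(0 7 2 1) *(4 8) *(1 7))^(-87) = ((0 1)(2 7 10 5 3)(4 8))^(-87) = (0 1)(2 5 7 3 10)(4 8)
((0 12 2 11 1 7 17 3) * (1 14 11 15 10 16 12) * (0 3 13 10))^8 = ((0 1 7 17 13 10 16 12 2 15)(11 14))^8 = (0 2 16 13 7)(1 15 12 10 17)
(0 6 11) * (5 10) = (0 6 11)(5 10) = [6, 1, 2, 3, 4, 10, 11, 7, 8, 9, 5, 0]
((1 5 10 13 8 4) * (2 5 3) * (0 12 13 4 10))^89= (0 5 2 3 1 4 10 8 13 12)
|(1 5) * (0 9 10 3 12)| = 10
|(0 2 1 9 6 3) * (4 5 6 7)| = |(0 2 1 9 7 4 5 6 3)| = 9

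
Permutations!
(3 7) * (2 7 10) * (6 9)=(2 7 3 10)(6 9)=[0, 1, 7, 10, 4, 5, 9, 3, 8, 6, 2]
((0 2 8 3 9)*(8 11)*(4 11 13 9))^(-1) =((0 2 13 9)(3 4 11 8))^(-1) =(0 9 13 2)(3 8 11 4)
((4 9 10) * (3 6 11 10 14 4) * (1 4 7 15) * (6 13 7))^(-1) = (1 15 7 13 3 10 11 6 14 9 4)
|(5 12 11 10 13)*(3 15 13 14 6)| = |(3 15 13 5 12 11 10 14 6)| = 9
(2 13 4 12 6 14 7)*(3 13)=(2 3 13 4 12 6 14 7)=[0, 1, 3, 13, 12, 5, 14, 2, 8, 9, 10, 11, 6, 4, 7]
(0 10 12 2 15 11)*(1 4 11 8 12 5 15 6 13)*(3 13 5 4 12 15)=(0 10 4 11)(1 12 2 6 5 3 13)(8 15)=[10, 12, 6, 13, 11, 3, 5, 7, 15, 9, 4, 0, 2, 1, 14, 8]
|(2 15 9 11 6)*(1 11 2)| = 3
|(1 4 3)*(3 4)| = 2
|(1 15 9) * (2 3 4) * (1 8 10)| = 15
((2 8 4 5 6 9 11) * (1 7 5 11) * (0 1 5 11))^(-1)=(0 4 8 2 11 7 1)(5 9 6)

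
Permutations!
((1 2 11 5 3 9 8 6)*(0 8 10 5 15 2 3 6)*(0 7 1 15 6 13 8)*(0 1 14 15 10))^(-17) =(0 9 3 1)(2 10 8 15 6 13 14 11 5 7)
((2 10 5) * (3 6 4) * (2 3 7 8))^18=((2 10 5 3 6 4 7 8))^18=(2 5 6 7)(3 4 8 10)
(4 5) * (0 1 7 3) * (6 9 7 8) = [1, 8, 2, 0, 5, 4, 9, 3, 6, 7] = (0 1 8 6 9 7 3)(4 5)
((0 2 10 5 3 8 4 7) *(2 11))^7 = (0 4 3 10 11 7 8 5 2) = ((0 11 2 10 5 3 8 4 7))^7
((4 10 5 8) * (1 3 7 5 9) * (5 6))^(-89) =((1 3 7 6 5 8 4 10 9))^(-89) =(1 3 7 6 5 8 4 10 9)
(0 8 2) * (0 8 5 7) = (0 5 7)(2 8) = [5, 1, 8, 3, 4, 7, 6, 0, 2]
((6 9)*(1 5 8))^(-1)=(1 8 5)(6 9)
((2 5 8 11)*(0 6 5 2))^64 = ((0 6 5 8 11))^64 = (0 11 8 5 6)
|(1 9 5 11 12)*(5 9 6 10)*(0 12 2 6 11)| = |(0 12 1 11 2 6 10 5)| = 8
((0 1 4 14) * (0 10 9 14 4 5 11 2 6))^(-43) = (0 6 2 11 5 1)(9 10 14)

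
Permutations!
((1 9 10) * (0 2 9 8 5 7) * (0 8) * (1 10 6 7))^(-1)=(10)(0 1 5 8 7 6 9 2)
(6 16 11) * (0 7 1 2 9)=(0 7 1 2 9)(6 16 11)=[7, 2, 9, 3, 4, 5, 16, 1, 8, 0, 10, 6, 12, 13, 14, 15, 11]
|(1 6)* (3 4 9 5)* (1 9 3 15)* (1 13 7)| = 14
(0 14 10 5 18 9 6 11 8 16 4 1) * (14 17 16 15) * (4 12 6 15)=(0 17 16 12 6 11 8 4 1)(5 18 9 15 14 10)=[17, 0, 2, 3, 1, 18, 11, 7, 4, 15, 5, 8, 6, 13, 10, 14, 12, 16, 9]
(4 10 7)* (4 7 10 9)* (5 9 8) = [0, 1, 2, 3, 8, 9, 6, 7, 5, 4, 10] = (10)(4 8 5 9)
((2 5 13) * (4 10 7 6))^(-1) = ((2 5 13)(4 10 7 6))^(-1) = (2 13 5)(4 6 7 10)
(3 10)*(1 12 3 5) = (1 12 3 10 5) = [0, 12, 2, 10, 4, 1, 6, 7, 8, 9, 5, 11, 3]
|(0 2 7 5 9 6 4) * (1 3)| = 14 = |(0 2 7 5 9 6 4)(1 3)|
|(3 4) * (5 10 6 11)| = 4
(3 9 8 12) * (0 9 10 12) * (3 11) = (0 9 8)(3 10 12 11) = [9, 1, 2, 10, 4, 5, 6, 7, 0, 8, 12, 3, 11]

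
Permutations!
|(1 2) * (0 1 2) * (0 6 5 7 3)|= 6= |(0 1 6 5 7 3)|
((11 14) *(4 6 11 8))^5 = (14)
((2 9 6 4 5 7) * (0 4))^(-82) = ((0 4 5 7 2 9 6))^(-82) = (0 5 2 6 4 7 9)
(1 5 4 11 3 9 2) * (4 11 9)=(1 5 11 3 4 9 2)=[0, 5, 1, 4, 9, 11, 6, 7, 8, 2, 10, 3]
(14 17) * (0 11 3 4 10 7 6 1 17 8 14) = (0 11 3 4 10 7 6 1 17)(8 14) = [11, 17, 2, 4, 10, 5, 1, 6, 14, 9, 7, 3, 12, 13, 8, 15, 16, 0]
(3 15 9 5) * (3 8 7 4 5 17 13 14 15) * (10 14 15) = (4 5 8 7)(9 17 13 15)(10 14) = [0, 1, 2, 3, 5, 8, 6, 4, 7, 17, 14, 11, 12, 15, 10, 9, 16, 13]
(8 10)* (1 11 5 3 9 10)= (1 11 5 3 9 10 8)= [0, 11, 2, 9, 4, 3, 6, 7, 1, 10, 8, 5]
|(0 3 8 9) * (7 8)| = 5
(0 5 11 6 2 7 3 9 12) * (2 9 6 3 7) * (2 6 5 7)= [7, 1, 6, 5, 4, 11, 9, 2, 8, 12, 10, 3, 0]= (0 7 2 6 9 12)(3 5 11)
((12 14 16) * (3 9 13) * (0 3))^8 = (12 16 14)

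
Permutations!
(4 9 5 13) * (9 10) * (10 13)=[0, 1, 2, 3, 13, 10, 6, 7, 8, 5, 9, 11, 12, 4]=(4 13)(5 10 9)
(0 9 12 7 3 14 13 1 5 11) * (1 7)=(0 9 12 1 5 11)(3 14 13 7)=[9, 5, 2, 14, 4, 11, 6, 3, 8, 12, 10, 0, 1, 7, 13]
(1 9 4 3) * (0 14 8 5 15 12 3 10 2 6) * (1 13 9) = [14, 1, 6, 13, 10, 15, 0, 7, 5, 4, 2, 11, 3, 9, 8, 12] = (0 14 8 5 15 12 3 13 9 4 10 2 6)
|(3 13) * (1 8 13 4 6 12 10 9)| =9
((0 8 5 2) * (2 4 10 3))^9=(0 5 10 2 8 4 3)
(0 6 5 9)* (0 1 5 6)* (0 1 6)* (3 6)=(0 1 5 9 3 6)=[1, 5, 2, 6, 4, 9, 0, 7, 8, 3]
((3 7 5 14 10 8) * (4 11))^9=(3 14)(4 11)(5 8)(7 10)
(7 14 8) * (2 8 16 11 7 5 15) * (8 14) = [0, 1, 14, 3, 4, 15, 6, 8, 5, 9, 10, 7, 12, 13, 16, 2, 11] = (2 14 16 11 7 8 5 15)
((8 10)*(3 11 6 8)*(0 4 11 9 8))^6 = (0 11)(3 8)(4 6)(9 10)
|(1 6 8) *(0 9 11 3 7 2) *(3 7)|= |(0 9 11 7 2)(1 6 8)|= 15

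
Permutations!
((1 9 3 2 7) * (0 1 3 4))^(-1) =(0 4 9 1)(2 3 7)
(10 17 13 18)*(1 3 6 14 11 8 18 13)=(1 3 6 14 11 8 18 10 17)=[0, 3, 2, 6, 4, 5, 14, 7, 18, 9, 17, 8, 12, 13, 11, 15, 16, 1, 10]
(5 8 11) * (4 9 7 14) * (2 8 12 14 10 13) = (2 8 11 5 12 14 4 9 7 10 13) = [0, 1, 8, 3, 9, 12, 6, 10, 11, 7, 13, 5, 14, 2, 4]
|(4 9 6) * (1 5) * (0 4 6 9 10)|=6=|(0 4 10)(1 5)|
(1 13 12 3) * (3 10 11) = (1 13 12 10 11 3) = [0, 13, 2, 1, 4, 5, 6, 7, 8, 9, 11, 3, 10, 12]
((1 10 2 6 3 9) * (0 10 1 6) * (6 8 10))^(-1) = (0 2 10 8 9 3 6)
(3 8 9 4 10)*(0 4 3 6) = (0 4 10 6)(3 8 9) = [4, 1, 2, 8, 10, 5, 0, 7, 9, 3, 6]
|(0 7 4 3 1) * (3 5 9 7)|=12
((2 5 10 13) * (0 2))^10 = ((0 2 5 10 13))^10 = (13)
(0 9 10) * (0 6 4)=[9, 1, 2, 3, 0, 5, 4, 7, 8, 10, 6]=(0 9 10 6 4)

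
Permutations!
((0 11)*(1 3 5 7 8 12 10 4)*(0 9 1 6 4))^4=((0 11 9 1 3 5 7 8 12 10)(4 6))^4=(0 3 12 9 7)(1 8 11 5 10)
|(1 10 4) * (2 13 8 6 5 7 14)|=|(1 10 4)(2 13 8 6 5 7 14)|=21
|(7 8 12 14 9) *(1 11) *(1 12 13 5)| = |(1 11 12 14 9 7 8 13 5)| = 9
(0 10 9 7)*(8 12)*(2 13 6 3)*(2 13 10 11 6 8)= [11, 1, 10, 13, 4, 5, 3, 0, 12, 7, 9, 6, 2, 8]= (0 11 6 3 13 8 12 2 10 9 7)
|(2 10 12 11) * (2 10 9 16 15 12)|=|(2 9 16 15 12 11 10)|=7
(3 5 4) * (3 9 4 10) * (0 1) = (0 1)(3 5 10)(4 9) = [1, 0, 2, 5, 9, 10, 6, 7, 8, 4, 3]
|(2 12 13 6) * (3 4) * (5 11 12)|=6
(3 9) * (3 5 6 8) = (3 9 5 6 8) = [0, 1, 2, 9, 4, 6, 8, 7, 3, 5]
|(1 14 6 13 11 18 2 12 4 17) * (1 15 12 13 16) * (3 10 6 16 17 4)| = 12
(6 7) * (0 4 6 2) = (0 4 6 7 2) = [4, 1, 0, 3, 6, 5, 7, 2]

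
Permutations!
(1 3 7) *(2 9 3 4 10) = (1 4 10 2 9 3 7) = [0, 4, 9, 7, 10, 5, 6, 1, 8, 3, 2]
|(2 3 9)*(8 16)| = 6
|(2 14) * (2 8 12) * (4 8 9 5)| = |(2 14 9 5 4 8 12)| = 7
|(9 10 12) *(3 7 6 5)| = 12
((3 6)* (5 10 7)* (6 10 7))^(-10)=((3 10 6)(5 7))^(-10)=(3 6 10)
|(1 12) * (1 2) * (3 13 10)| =|(1 12 2)(3 13 10)| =3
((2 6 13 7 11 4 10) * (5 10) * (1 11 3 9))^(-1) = ((1 11 4 5 10 2 6 13 7 3 9))^(-1) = (1 9 3 7 13 6 2 10 5 4 11)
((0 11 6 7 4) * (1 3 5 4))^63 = ((0 11 6 7 1 3 5 4))^63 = (0 4 5 3 1 7 6 11)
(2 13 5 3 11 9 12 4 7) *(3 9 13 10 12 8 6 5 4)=(2 10 12 3 11 13 4 7)(5 9 8 6)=[0, 1, 10, 11, 7, 9, 5, 2, 6, 8, 12, 13, 3, 4]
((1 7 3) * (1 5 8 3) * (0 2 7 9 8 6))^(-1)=(0 6 5 3 8 9 1 7 2)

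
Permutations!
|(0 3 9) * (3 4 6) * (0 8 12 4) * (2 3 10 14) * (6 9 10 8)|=20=|(2 3 10 14)(4 9 6 8 12)|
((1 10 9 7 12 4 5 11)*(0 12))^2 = ((0 12 4 5 11 1 10 9 7))^2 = (0 4 11 10 7 12 5 1 9)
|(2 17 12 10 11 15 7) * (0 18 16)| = 21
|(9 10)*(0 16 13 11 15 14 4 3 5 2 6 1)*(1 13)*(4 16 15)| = 70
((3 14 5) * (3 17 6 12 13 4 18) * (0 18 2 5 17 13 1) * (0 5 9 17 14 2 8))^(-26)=((0 18 3 2 9 17 6 12 1 5 13 4 8))^(-26)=(18)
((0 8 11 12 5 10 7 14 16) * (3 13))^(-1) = (0 16 14 7 10 5 12 11 8)(3 13)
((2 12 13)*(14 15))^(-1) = (2 13 12)(14 15)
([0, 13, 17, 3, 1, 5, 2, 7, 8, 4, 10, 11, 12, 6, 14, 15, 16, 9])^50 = [0, 13, 17, 3, 1, 5, 2, 7, 8, 4, 10, 11, 12, 6, 14, 15, 16, 9]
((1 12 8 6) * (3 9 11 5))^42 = (1 8)(3 11)(5 9)(6 12)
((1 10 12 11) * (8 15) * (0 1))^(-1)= (0 11 12 10 1)(8 15)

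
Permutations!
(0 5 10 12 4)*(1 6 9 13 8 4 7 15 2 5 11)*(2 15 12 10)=[11, 6, 5, 3, 0, 2, 9, 12, 4, 13, 10, 1, 7, 8, 14, 15]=(15)(0 11 1 6 9 13 8 4)(2 5)(7 12)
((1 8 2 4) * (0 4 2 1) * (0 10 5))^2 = (0 10)(4 5)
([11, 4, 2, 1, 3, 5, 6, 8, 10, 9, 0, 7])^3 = (0 8 11 10 7)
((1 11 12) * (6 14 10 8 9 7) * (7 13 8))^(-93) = (6 7 10 14)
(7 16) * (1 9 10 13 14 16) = (1 9 10 13 14 16 7) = [0, 9, 2, 3, 4, 5, 6, 1, 8, 10, 13, 11, 12, 14, 16, 15, 7]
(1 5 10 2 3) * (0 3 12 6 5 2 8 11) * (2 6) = (0 3 1 6 5 10 8 11)(2 12) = [3, 6, 12, 1, 4, 10, 5, 7, 11, 9, 8, 0, 2]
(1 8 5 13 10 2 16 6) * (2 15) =(1 8 5 13 10 15 2 16 6) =[0, 8, 16, 3, 4, 13, 1, 7, 5, 9, 15, 11, 12, 10, 14, 2, 6]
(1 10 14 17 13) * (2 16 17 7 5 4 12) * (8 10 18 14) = [0, 18, 16, 3, 12, 4, 6, 5, 10, 9, 8, 11, 2, 1, 7, 15, 17, 13, 14] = (1 18 14 7 5 4 12 2 16 17 13)(8 10)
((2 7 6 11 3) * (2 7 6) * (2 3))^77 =(2 11 6)(3 7)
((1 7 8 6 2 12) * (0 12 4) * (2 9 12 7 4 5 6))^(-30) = (12)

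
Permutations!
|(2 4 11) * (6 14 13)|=3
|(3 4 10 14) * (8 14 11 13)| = |(3 4 10 11 13 8 14)| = 7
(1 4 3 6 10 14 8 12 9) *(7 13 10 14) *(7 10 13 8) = (1 4 3 6 14 7 8 12 9) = [0, 4, 2, 6, 3, 5, 14, 8, 12, 1, 10, 11, 9, 13, 7]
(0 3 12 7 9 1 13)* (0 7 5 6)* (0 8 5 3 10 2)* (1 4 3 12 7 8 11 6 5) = [10, 13, 0, 7, 3, 5, 11, 9, 1, 4, 2, 6, 12, 8] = (0 10 2)(1 13 8)(3 7 9 4)(6 11)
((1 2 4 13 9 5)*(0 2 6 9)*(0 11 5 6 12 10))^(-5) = (0 11 10 13 12 4 1 2 5)(6 9)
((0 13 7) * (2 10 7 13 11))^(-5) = ((13)(0 11 2 10 7))^(-5) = (13)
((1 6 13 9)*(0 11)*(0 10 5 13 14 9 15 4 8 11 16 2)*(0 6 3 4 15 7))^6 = ((0 16 2 6 14 9 1 3 4 8 11 10 5 13 7))^6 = (0 1 5 6 8)(2 4 7 9 10)(3 13 14 11 16)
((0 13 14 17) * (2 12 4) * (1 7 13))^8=(0 7 14)(1 13 17)(2 4 12)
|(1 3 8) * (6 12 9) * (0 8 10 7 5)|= 21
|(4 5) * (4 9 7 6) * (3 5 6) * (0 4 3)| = |(0 4 6 3 5 9 7)| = 7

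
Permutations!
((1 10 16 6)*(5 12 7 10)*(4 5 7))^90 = (16) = ((1 7 10 16 6)(4 5 12))^90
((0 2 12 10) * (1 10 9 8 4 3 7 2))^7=(12)(0 1 10)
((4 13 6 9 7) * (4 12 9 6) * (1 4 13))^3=((13)(1 4)(7 12 9))^3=(13)(1 4)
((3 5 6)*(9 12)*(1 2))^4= ((1 2)(3 5 6)(9 12))^4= (12)(3 5 6)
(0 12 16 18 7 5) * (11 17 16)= [12, 1, 2, 3, 4, 0, 6, 5, 8, 9, 10, 17, 11, 13, 14, 15, 18, 16, 7]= (0 12 11 17 16 18 7 5)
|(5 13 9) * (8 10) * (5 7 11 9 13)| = 6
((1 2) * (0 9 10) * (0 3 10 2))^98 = (10)(0 2)(1 9)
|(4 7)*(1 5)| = |(1 5)(4 7)| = 2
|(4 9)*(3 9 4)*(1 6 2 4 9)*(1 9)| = 4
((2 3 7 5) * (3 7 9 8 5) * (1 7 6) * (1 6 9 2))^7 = (9)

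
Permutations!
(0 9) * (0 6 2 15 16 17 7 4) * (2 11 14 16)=(0 9 6 11 14 16 17 7 4)(2 15)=[9, 1, 15, 3, 0, 5, 11, 4, 8, 6, 10, 14, 12, 13, 16, 2, 17, 7]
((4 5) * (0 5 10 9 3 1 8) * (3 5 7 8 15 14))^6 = ((0 7 8)(1 15 14 3)(4 10 9 5))^6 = (1 14)(3 15)(4 9)(5 10)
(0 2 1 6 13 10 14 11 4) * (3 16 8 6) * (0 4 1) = (0 2)(1 3 16 8 6 13 10 14 11) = [2, 3, 0, 16, 4, 5, 13, 7, 6, 9, 14, 1, 12, 10, 11, 15, 8]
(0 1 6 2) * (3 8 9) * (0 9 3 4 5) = (0 1 6 2 9 4 5)(3 8) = [1, 6, 9, 8, 5, 0, 2, 7, 3, 4]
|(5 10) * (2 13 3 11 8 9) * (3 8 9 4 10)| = 9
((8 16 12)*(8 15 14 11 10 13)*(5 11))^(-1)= (5 14 15 12 16 8 13 10 11)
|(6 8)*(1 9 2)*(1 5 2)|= |(1 9)(2 5)(6 8)|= 2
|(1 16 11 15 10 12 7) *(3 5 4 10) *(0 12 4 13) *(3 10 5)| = 11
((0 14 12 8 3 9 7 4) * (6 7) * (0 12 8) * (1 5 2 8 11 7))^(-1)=(0 12 4 7 11 14)(1 6 9 3 8 2 5)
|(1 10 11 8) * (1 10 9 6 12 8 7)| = |(1 9 6 12 8 10 11 7)| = 8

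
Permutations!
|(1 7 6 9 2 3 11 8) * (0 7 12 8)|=|(0 7 6 9 2 3 11)(1 12 8)|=21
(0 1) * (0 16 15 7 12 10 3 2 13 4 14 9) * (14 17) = (0 1 16 15 7 12 10 3 2 13 4 17 14 9) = [1, 16, 13, 2, 17, 5, 6, 12, 8, 0, 3, 11, 10, 4, 9, 7, 15, 14]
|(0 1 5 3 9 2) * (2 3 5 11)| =4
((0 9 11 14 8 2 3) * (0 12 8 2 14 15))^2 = ((0 9 11 15)(2 3 12 8 14))^2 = (0 11)(2 12 14 3 8)(9 15)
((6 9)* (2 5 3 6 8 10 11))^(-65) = (2 11 10 8 9 6 3 5)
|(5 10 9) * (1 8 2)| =|(1 8 2)(5 10 9)| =3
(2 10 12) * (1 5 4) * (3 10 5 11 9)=(1 11 9 3 10 12 2 5 4)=[0, 11, 5, 10, 1, 4, 6, 7, 8, 3, 12, 9, 2]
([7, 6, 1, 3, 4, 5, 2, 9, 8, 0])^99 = [0, 1, 2, 3, 4, 5, 6, 7, 8, 9]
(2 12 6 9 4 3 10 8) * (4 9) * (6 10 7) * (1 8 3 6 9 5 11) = (1 8 2 12 10 3 7 9 5 11)(4 6) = [0, 8, 12, 7, 6, 11, 4, 9, 2, 5, 3, 1, 10]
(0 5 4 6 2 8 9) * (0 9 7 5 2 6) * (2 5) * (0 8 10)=(0 5 4 8 7 2 10)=[5, 1, 10, 3, 8, 4, 6, 2, 7, 9, 0]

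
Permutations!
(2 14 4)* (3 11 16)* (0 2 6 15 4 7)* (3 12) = (0 2 14 7)(3 11 16 12)(4 6 15) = [2, 1, 14, 11, 6, 5, 15, 0, 8, 9, 10, 16, 3, 13, 7, 4, 12]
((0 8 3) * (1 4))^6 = ((0 8 3)(1 4))^6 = (8)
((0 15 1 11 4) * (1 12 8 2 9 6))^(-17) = (0 8 6 4 12 9 11 15 2 1)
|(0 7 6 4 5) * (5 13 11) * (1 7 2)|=9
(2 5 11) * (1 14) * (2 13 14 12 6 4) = (1 12 6 4 2 5 11 13 14) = [0, 12, 5, 3, 2, 11, 4, 7, 8, 9, 10, 13, 6, 14, 1]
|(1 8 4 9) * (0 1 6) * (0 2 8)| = 10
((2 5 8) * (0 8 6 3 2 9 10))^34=((0 8 9 10)(2 5 6 3))^34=(0 9)(2 6)(3 5)(8 10)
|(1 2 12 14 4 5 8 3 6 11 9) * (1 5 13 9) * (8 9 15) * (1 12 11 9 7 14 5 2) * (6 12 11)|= |(2 6 9)(3 12 5 7 14 4 13 15 8)|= 9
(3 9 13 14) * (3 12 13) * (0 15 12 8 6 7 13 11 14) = [15, 1, 2, 9, 4, 5, 7, 13, 6, 3, 10, 14, 11, 0, 8, 12] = (0 15 12 11 14 8 6 7 13)(3 9)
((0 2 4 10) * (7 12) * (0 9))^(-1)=(0 9 10 4 2)(7 12)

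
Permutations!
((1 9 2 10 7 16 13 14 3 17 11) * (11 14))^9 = (17)(1 9 2 10 7 16 13 11)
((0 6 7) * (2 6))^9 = ((0 2 6 7))^9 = (0 2 6 7)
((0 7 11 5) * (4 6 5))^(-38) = (0 6 11)(4 7 5)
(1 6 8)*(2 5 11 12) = [0, 6, 5, 3, 4, 11, 8, 7, 1, 9, 10, 12, 2] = (1 6 8)(2 5 11 12)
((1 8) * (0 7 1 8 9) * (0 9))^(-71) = (9)(0 7 1)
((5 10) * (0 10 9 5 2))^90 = (10)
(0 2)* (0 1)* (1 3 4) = (0 2 3 4 1) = [2, 0, 3, 4, 1]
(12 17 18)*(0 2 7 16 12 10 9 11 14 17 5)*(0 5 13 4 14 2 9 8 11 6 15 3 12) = (0 9 6 15 3 12 13 4 14 17 18 10 8 11 2 7 16) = [9, 1, 7, 12, 14, 5, 15, 16, 11, 6, 8, 2, 13, 4, 17, 3, 0, 18, 10]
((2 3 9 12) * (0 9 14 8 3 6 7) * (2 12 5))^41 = (0 7 6 2 5 9)(3 8 14)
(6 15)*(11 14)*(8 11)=[0, 1, 2, 3, 4, 5, 15, 7, 11, 9, 10, 14, 12, 13, 8, 6]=(6 15)(8 11 14)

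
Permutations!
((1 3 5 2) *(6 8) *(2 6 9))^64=(1 3 5 6 8 9 2)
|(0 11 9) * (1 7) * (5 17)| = 6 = |(0 11 9)(1 7)(5 17)|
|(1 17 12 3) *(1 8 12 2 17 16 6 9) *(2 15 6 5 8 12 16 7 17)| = 6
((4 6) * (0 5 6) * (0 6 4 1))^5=(6)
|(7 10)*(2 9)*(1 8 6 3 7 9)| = 8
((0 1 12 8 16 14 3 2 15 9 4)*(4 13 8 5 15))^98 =(0 8 1 16 12 14 5 3 15 2 9 4 13)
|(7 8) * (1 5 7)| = 4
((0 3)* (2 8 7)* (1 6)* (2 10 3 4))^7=(10)(1 6)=((0 4 2 8 7 10 3)(1 6))^7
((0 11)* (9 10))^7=(0 11)(9 10)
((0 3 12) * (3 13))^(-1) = ((0 13 3 12))^(-1) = (0 12 3 13)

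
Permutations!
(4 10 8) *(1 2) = (1 2)(4 10 8) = [0, 2, 1, 3, 10, 5, 6, 7, 4, 9, 8]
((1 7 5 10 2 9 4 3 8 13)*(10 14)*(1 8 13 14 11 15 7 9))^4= ((1 9 4 3 13 8 14 10 2)(5 11 15 7))^4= (15)(1 13 2 3 10 4 14 9 8)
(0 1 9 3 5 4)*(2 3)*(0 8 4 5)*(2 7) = [1, 9, 3, 0, 8, 5, 6, 2, 4, 7] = (0 1 9 7 2 3)(4 8)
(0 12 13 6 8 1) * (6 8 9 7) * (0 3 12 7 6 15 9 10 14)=[7, 3, 2, 12, 4, 5, 10, 15, 1, 6, 14, 11, 13, 8, 0, 9]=(0 7 15 9 6 10 14)(1 3 12 13 8)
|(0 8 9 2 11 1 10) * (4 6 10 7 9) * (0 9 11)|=21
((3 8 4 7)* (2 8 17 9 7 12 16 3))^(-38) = ((2 8 4 12 16 3 17 9 7))^(-38) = (2 9 3 12 8 7 17 16 4)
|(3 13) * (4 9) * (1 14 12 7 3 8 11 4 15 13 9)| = |(1 14 12 7 3 9 15 13 8 11 4)| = 11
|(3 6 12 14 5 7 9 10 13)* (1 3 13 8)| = |(1 3 6 12 14 5 7 9 10 8)| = 10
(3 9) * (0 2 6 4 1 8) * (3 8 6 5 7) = [2, 6, 5, 9, 1, 7, 4, 3, 0, 8] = (0 2 5 7 3 9 8)(1 6 4)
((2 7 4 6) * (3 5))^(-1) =(2 6 4 7)(3 5)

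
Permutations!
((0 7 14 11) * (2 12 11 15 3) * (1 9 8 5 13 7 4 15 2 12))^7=((0 4 15 3 12 11)(1 9 8 5 13 7 14 2))^7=(0 4 15 3 12 11)(1 2 14 7 13 5 8 9)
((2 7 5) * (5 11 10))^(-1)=(2 5 10 11 7)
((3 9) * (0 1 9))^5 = (0 1 9 3)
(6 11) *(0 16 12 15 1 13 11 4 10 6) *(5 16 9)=[9, 13, 2, 3, 10, 16, 4, 7, 8, 5, 6, 0, 15, 11, 14, 1, 12]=(0 9 5 16 12 15 1 13 11)(4 10 6)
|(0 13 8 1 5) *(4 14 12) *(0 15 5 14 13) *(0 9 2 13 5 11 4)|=8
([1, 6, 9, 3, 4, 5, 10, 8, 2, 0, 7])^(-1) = [9, 0, 8, 3, 4, 5, 1, 10, 7, 2, 6]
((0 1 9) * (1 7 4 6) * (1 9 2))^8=((0 7 4 6 9)(1 2))^8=(0 6 7 9 4)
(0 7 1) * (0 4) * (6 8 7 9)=(0 9 6 8 7 1 4)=[9, 4, 2, 3, 0, 5, 8, 1, 7, 6]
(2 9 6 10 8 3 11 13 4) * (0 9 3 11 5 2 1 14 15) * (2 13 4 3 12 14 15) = [9, 15, 12, 5, 1, 13, 10, 7, 11, 6, 8, 4, 14, 3, 2, 0] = (0 9 6 10 8 11 4 1 15)(2 12 14)(3 5 13)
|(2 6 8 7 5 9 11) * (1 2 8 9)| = 8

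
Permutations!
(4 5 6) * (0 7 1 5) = (0 7 1 5 6 4) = [7, 5, 2, 3, 0, 6, 4, 1]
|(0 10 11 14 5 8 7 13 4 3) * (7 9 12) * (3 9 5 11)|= 30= |(0 10 3)(4 9 12 7 13)(5 8)(11 14)|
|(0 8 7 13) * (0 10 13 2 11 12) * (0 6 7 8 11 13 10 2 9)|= 6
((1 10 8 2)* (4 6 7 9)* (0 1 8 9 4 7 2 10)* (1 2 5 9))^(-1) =(0 1 10 8 2)(4 7 9 5 6)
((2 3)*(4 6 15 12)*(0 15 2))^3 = (0 4 3 12 2 15 6)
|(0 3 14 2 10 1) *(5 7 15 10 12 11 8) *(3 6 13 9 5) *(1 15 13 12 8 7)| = 36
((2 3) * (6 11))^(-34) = ((2 3)(6 11))^(-34) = (11)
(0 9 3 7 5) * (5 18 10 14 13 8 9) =(0 5)(3 7 18 10 14 13 8 9) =[5, 1, 2, 7, 4, 0, 6, 18, 9, 3, 14, 11, 12, 8, 13, 15, 16, 17, 10]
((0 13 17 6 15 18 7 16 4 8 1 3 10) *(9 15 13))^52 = (0 1 16 15 10 8 7 9 3 4 18)(6 13 17)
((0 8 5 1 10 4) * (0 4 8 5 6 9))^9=(0 1 8 9 5 10 6)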